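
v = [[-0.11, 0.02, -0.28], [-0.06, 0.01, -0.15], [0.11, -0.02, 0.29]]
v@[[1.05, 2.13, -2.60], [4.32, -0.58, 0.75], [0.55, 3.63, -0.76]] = [[-0.18, -1.26, 0.51], [-0.10, -0.68, 0.28], [0.19, 1.3, -0.52]]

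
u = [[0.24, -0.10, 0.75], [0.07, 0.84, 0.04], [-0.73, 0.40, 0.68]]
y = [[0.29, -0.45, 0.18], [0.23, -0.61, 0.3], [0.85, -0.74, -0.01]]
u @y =[[0.68, -0.6, 0.01], [0.25, -0.57, 0.26], [0.46, -0.42, -0.02]]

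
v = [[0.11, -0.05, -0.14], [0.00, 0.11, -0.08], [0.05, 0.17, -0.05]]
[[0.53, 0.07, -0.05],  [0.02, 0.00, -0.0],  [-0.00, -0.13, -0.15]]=v @ [[2.03, -1.1, -1.68], [-1.13, -0.76, -0.6], [-1.79, -1.08, -0.77]]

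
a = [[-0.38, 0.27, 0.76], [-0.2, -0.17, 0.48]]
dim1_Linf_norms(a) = [0.76, 0.48]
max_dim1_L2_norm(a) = 0.89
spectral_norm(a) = 1.01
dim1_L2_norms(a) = [0.89, 0.55]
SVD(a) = [[-0.88, -0.48], [-0.48, 0.88]] @ diag([1.0066325146977757, 0.28441339692994877]) @ [[0.43, -0.15, -0.89], [0.03, -0.98, 0.18]]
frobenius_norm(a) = 1.05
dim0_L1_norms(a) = [0.58, 0.44, 1.24]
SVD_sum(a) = [[-0.38, 0.13, 0.79], [-0.21, 0.07, 0.43]] + [[-0.0, 0.14, -0.03], [0.01, -0.24, 0.05]]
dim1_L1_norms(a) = [1.41, 0.85]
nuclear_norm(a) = 1.29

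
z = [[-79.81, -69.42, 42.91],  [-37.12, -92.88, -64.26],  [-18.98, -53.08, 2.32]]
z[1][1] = -92.88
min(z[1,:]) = -92.88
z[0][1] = -69.42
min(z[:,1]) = -92.88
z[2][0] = -18.98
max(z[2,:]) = 2.32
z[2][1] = -53.08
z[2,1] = -53.08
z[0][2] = 42.91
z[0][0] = -79.81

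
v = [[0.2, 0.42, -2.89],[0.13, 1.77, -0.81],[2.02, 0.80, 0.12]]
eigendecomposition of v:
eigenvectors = [[0.74+0.00j, 0.74-0.00j, 0.21+0.00j], [(0.14-0.12j), 0.14+0.12j, -0.95+0.00j], [-0.65j, 0.65j, (-0.24+0j)]]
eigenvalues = [(0.27+2.47j), (0.27-2.47j), (1.54+0j)]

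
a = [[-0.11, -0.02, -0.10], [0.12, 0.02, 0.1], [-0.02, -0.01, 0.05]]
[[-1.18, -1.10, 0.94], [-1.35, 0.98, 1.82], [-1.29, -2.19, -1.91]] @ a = [[-0.02, -0.01, 0.05], [0.23, 0.03, 0.32], [-0.08, 0.00, -0.19]]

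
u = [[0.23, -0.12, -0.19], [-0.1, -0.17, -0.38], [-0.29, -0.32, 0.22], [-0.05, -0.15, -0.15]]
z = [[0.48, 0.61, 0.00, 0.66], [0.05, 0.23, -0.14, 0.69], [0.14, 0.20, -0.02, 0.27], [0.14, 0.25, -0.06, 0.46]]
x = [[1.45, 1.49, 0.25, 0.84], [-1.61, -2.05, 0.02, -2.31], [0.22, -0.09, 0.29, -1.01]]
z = u @ x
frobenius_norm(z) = 1.42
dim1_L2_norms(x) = [2.26, 3.48, 1.08]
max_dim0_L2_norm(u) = 0.5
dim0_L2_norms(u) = [0.39, 0.41, 0.5]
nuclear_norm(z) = 1.74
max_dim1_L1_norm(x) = 5.99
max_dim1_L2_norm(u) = 0.48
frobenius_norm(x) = 4.29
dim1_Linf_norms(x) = [1.49, 2.31, 1.01]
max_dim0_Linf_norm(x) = 2.31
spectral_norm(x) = 4.13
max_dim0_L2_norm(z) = 1.09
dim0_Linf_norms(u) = [0.29, 0.32, 0.38]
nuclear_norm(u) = 1.23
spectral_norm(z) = 1.37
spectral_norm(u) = 0.53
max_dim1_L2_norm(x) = 3.48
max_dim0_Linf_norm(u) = 0.38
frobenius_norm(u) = 0.75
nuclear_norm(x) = 5.30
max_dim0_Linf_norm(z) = 0.69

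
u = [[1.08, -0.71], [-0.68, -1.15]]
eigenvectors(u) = [[0.96, 0.28], [-0.27, 0.96]]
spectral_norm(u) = 1.35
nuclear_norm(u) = 2.63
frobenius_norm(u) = 1.86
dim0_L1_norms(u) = [1.76, 1.86]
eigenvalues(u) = [1.28, -1.35]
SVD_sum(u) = [[-0.05, -0.62],[-0.09, -1.19]] + [[1.13,-0.09], [-0.59,0.04]]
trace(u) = -0.07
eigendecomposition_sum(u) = [[1.18, -0.35], [-0.33, 0.1]] + [[-0.1, -0.36], [-0.35, -1.25]]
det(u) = -1.72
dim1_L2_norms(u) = [1.29, 1.34]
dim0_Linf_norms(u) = [1.08, 1.15]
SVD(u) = [[0.46, 0.89], [0.89, -0.46]] @ diag([1.3519471998764108, 1.275789468817772]) @ [[-0.08, -1.00], [1.0, -0.08]]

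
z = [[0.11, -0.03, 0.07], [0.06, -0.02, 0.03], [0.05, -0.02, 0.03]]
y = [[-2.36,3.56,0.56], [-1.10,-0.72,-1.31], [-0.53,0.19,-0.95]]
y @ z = [[-0.02, -0.01, -0.04], [-0.23, 0.07, -0.14], [-0.09, 0.03, -0.06]]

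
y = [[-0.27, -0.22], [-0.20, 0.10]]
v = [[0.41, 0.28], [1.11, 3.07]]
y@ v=[[-0.35, -0.75], [0.03, 0.25]]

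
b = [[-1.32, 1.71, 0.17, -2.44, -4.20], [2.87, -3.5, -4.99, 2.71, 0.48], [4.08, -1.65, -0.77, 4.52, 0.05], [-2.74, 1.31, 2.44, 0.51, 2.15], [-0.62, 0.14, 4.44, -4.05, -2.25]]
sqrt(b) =[[(1.29+1.03j), -0.13-0.01j, -0.15-0.75j, (-0.36+1.21j), -1.46+0.68j],[(-0.02-0.97j), 0.20+1.76j, -0.81+1.01j, -0.09-0.59j, -0.44+0.15j],[0.83-0.85j, (-0.15+0.53j), (1.23+0.71j), (0.79-0.83j), -0.23-0.33j],[-0.71+0.33j, (0.37-0.5j), 0.23-0.33j, 1.42+0.23j, (0.83-0.01j)],[(0.22+1j), -0.63-0.09j, 1.16-0.74j, (-1.08+1.14j), 0.50+0.63j]]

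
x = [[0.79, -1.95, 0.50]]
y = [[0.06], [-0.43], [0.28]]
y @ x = [[0.05, -0.12, 0.03], [-0.34, 0.84, -0.22], [0.22, -0.55, 0.14]]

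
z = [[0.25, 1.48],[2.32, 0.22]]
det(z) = -3.38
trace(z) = 0.47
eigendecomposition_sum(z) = [[1.05, 0.83], [1.31, 1.04]] + [[-0.8, 0.65], [1.01, -0.82]]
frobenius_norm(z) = 2.77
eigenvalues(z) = [2.09, -1.62]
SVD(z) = [[-0.26, -0.97], [-0.97, 0.26]] @ diag([2.3813335596370684, 1.418784859570417]) @ [[-0.97,  -0.25], [0.25,  -0.97]]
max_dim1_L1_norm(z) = 2.54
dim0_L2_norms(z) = [2.33, 1.5]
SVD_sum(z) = [[0.59, 0.15], [2.23, 0.57]] + [[-0.34, 1.33], [0.09, -0.35]]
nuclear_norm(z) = 3.80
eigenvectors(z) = [[0.63, -0.62], [0.78, 0.78]]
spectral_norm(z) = 2.38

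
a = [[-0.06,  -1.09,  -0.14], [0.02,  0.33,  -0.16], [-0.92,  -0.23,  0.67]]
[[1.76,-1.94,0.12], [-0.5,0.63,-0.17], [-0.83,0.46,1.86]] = a@[[1.20,-1.11,-1.51], [-1.66,1.87,-0.11], [-0.16,-0.2,0.66]]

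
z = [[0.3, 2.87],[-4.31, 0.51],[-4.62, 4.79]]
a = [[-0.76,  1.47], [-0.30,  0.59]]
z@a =[[-1.09, 2.13], [3.12, -6.03], [2.07, -3.97]]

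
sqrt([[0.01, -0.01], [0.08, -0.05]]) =[[0.00+0.03j, 0.04j], [0.00-0.29j, 0.00+0.25j]]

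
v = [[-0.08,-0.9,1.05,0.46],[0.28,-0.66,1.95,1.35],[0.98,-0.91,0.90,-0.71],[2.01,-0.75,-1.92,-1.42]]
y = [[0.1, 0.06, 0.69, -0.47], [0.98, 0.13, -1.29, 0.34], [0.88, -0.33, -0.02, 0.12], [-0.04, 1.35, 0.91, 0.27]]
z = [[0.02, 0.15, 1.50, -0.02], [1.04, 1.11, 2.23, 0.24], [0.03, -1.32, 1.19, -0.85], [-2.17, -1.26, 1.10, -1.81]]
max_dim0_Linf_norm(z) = 2.23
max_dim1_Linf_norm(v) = 2.01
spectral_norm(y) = 2.07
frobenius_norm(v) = 4.66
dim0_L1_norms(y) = [2.0, 1.87, 2.91, 1.2]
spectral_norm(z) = 3.65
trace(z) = 0.51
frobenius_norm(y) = 2.66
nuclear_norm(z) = 8.14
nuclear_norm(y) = 4.68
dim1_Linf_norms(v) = [1.05, 1.95, 0.98, 2.01]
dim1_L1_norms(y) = [1.32, 2.74, 1.35, 2.57]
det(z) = 3.36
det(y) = -0.87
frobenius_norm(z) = 4.93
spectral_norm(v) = 3.79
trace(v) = -1.26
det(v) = -3.87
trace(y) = 0.48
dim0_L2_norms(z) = [2.41, 2.14, 3.14, 2.01]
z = v @ y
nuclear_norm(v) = 7.63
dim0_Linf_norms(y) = [0.98, 1.35, 1.29, 0.47]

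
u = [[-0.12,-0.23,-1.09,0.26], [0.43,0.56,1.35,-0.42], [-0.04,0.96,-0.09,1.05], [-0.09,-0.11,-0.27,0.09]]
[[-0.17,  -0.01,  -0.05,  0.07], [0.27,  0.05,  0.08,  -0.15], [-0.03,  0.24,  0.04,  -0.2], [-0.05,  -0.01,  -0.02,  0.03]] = u@[[0.13, -0.18, -0.0, 0.11], [0.06, 0.30, 0.08, -0.29], [0.11, -0.05, 0.02, -0.00], [-0.07, -0.06, -0.03, 0.08]]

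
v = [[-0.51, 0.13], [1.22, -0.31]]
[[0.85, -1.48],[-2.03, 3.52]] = v @ [[-0.23, 1.86], [5.64, -4.05]]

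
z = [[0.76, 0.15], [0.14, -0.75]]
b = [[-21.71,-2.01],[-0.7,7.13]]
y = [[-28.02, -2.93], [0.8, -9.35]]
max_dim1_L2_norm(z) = 0.77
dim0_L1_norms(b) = [22.41, 9.14]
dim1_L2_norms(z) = [0.77, 0.76]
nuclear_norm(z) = 1.54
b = y @ z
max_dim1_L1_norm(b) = 23.72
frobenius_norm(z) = 1.09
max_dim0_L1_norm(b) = 22.41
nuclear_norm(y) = 37.56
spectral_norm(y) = 28.17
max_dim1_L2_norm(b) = 21.8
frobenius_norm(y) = 29.69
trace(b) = -14.58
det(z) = -0.59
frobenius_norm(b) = 22.95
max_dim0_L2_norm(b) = 21.72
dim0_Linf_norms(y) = [28.02, 9.35]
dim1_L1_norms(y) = [30.95, 10.15]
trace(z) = 0.01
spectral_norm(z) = 0.78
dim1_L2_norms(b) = [21.8, 7.16]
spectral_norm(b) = 21.80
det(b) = -156.20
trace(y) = -37.37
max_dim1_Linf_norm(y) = 28.02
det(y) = 264.33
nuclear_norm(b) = 28.97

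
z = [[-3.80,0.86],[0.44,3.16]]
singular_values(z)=[3.92, 3.16]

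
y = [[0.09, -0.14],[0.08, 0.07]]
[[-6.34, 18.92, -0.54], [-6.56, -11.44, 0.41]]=y@ [[-77.80,-15.86,1.10], [-4.73,-145.37,4.54]]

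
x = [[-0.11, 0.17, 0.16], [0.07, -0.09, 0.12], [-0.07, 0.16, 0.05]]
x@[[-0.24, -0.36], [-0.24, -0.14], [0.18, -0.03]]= [[0.01, 0.01], [0.03, -0.02], [-0.01, 0.00]]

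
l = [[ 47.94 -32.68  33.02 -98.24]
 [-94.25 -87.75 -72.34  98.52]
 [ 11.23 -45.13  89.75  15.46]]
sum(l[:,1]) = -165.56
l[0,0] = 47.94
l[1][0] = -94.25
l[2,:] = [11.23, -45.13, 89.75, 15.46]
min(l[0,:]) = -98.24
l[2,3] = 15.46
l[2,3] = 15.46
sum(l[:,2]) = 50.43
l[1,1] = -87.75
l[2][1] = -45.13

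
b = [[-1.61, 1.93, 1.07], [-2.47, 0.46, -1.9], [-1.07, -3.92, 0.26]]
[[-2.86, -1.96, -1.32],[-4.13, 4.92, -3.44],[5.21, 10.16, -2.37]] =b @[[0.67,-1.83,1.28], [-1.45,-2.14,0.27], [0.95,-0.73,0.21]]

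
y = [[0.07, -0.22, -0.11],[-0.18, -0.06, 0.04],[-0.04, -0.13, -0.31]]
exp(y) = [[1.09, -0.22, -0.10], [-0.18, 0.96, 0.04], [-0.03, -0.11, 0.73]]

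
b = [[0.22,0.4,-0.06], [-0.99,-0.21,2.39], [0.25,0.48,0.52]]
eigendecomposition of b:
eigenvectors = [[0.54+0.12j, (0.54-0.12j), (0.26+0j)],  [(-0.79+0j), -0.79-0.00j, (0.77+0j)],  [0.27+0.01j, 0.27-0.01j, 0.58+0.00j]]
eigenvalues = [(-0.37+0.13j), (-0.37-0.13j), (1.27+0j)]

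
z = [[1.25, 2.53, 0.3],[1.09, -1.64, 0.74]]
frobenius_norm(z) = 3.53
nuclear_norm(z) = 4.82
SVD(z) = [[-0.89, 0.46],[0.46, 0.89]] @ diag([3.062802812311015, 1.7600962851218507]) @ [[-0.2, -0.98, 0.02], [0.88, -0.17, 0.45]]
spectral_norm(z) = 3.06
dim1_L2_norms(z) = [2.84, 2.1]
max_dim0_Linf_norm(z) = 2.53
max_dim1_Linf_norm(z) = 2.53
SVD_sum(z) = [[0.54,2.66,-0.07], [-0.28,-1.38,0.03]] + [[0.71, -0.13, 0.37], [1.37, -0.26, 0.71]]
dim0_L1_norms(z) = [2.34, 4.17, 1.04]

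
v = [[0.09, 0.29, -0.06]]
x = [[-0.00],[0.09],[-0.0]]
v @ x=[[0.03]]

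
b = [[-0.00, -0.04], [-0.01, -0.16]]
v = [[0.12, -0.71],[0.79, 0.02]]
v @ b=[[0.01, 0.11], [-0.0, -0.03]]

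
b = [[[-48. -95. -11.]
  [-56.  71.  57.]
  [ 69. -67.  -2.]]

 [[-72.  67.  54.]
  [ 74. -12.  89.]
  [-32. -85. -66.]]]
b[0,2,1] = -67.0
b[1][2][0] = -32.0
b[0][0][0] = -48.0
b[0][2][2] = -2.0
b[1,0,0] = -72.0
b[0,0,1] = -95.0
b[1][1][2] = 89.0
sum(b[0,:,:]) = -82.0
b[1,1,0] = 74.0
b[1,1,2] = 89.0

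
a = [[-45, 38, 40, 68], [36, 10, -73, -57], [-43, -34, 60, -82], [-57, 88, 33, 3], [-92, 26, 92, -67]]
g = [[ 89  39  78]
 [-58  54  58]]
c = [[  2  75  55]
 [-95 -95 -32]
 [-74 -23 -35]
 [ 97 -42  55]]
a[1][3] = -57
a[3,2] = 33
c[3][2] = 55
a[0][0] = -45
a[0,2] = 40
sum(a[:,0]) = -201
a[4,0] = -92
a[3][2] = 33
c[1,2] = -32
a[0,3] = 68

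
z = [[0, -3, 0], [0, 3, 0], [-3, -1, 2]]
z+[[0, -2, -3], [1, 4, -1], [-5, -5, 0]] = [[0, -5, -3], [1, 7, -1], [-8, -6, 2]]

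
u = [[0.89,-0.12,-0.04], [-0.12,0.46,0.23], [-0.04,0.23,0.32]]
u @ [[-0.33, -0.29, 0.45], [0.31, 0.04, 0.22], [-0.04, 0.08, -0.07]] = [[-0.33, -0.27, 0.38], [0.17, 0.07, 0.03], [0.07, 0.05, 0.01]]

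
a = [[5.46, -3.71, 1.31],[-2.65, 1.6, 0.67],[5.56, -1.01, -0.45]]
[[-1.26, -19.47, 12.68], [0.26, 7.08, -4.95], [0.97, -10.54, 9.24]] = a@[[0.29,-1.57,1.58], [0.71,2.43,-0.81], [-0.16,-1.44,0.80]]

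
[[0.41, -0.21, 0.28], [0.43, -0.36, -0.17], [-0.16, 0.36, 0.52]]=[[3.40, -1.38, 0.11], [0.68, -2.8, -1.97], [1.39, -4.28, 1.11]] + [[-2.99, 1.17, 0.17], [-0.25, 2.44, 1.80], [-1.55, 4.64, -0.59]]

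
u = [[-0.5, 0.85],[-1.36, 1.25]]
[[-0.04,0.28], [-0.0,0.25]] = u @ [[-0.08, 0.26],[-0.09, 0.48]]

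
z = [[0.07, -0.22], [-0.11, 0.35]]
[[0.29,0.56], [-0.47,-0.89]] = z @ [[-2.86,-1.36], [-2.25,-2.98]]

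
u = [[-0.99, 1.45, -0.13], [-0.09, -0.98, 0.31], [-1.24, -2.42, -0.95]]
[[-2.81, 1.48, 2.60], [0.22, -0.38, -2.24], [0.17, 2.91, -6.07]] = u@ [[1.94, -1.25, 0.62], [-0.7, 0.03, 2.21], [-0.93, -1.51, -0.05]]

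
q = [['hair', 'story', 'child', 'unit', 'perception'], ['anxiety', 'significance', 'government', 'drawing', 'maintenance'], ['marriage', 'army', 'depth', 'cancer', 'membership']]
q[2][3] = 'cancer'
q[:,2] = ['child', 'government', 'depth']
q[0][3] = 'unit'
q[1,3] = 'drawing'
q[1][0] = 'anxiety'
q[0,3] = 'unit'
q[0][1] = 'story'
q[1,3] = 'drawing'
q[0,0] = 'hair'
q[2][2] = 'depth'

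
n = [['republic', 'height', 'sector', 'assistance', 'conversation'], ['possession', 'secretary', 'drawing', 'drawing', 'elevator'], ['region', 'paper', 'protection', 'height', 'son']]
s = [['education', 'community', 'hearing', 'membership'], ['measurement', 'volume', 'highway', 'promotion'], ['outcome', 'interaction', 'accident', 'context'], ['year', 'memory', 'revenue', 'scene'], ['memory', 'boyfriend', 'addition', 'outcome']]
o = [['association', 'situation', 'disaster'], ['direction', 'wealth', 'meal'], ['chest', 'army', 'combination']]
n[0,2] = 'sector'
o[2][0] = 'chest'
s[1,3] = 'promotion'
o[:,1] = ['situation', 'wealth', 'army']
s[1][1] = 'volume'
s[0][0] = 'education'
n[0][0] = 'republic'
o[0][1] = 'situation'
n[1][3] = 'drawing'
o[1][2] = 'meal'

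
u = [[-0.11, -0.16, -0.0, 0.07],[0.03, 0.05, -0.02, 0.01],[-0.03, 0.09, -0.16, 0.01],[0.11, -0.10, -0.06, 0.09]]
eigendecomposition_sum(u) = [[(-0.06+0.05j), (-0.04+0.02j), 0.03j, (0.02-0.02j)], [(0.01-0.03j), 0.01-0.01j, (-0.01-0.01j), -0.00+0.01j], [(-0.02-0.23j), 0.03-0.12j, -0.08-0.06j, 0.08j], [0.03-0.09j, (0.03-0.04j), -0.02-0.04j, -0.01+0.03j]] + [[-0.06-0.05j, (-0.04-0.02j), 0.00-0.03j, (0.02+0.02j)],[0.01+0.03j, (0.01+0.01j), (-0.01+0.01j), -0.00-0.01j],[-0.02+0.23j, (0.03+0.12j), -0.08+0.06j, -0.08j],[0.03+0.09j, 0.03+0.04j, (-0.02+0.04j), -0.01-0.03j]] + [[0.00+0.00j, (-0.04+0.03j), -0.00-0.00j, (0.01-0j)], [0.01-0.00j, (0.02+0.08j), -0.00-0.00j, (0.01-0.02j)], [0.00-0.00j, (0.01+0.03j), -0.00+0.00j, -0.01j], [(0.02+0.01j), (-0.08+0.23j), -0.01-0.01j, (0.06-0.04j)]] + [[0.00-0.00j, -0.04-0.03j, -0.00+0.00j, 0.01+0.00j], [0.01+0.00j, (0.02-0.08j), -0.00+0.00j, 0.01+0.02j], [0j, 0.01-0.03j, -0.00-0.00j, 0.00+0.01j], [(0.02-0.01j), -0.08-0.23j, -0.01+0.01j, (0.06+0.04j)]]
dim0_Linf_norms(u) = [0.11, 0.16, 0.16, 0.09]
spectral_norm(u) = 0.24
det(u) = 0.00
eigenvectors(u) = [[-0.18-0.23j, (-0.18+0.23j), -0.15-0.11j, -0.15+0.11j], [(0.1+0.04j), (0.1-0.04j), -0.25+0.16j, (-0.25-0.16j)], [(0.87+0j), 0.87-0.00j, (-0.1+0.09j), -0.10-0.09j], [0.35+0.15j, 0.35-0.15j, -0.93+0.00j, (-0.93-0j)]]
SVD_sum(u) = [[-0.03, -0.17, 0.04, 0.06], [0.01, 0.05, -0.01, -0.02], [0.02, 0.10, -0.03, -0.04], [-0.01, -0.08, 0.02, 0.03]] + [[0.00,-0.00,-0.01,0.00], [0.01,-0.0,-0.02,0.01], [0.04,-0.01,-0.1,0.05], [0.05,-0.01,-0.11,0.06]] + [[-0.09, 0.00, -0.04, -0.00], [0.02, -0.00, 0.01, 0.00], [-0.09, 0.0, -0.04, -0.00], [0.08, -0.00, 0.03, 0.00]] + [[-0.00, 0.00, 0.00, 0.0], [-0.0, 0.01, 0.01, 0.02], [0.0, -0.0, -0.00, -0.00], [0.00, -0.0, -0.0, -0.00]]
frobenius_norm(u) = 0.34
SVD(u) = [[-0.77, 0.06, -0.59, 0.23],  [0.21, 0.14, 0.11, 0.96],  [0.46, 0.65, -0.59, -0.13],  [-0.38, 0.75, 0.54, -0.09]] @ diag([0.23814581931663703, 0.18205717365449434, 0.1573168917549274, 0.019828006241511053]) @ [[0.15, 0.9, -0.23, -0.34], [0.33, -0.11, -0.83, 0.44], [0.92, -0.05, 0.38, 0.02], [-0.13, 0.42, 0.33, 0.83]]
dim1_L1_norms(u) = [0.34, 0.11, 0.29, 0.36]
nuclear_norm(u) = 0.60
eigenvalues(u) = [(-0.14+0.01j), (-0.14-0.01j), (0.07+0.04j), (0.07-0.04j)]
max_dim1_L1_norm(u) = 0.36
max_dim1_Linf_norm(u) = 0.16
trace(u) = -0.13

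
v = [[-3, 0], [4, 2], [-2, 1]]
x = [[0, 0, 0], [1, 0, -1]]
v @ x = [[0, 0, 0], [2, 0, -2], [1, 0, -1]]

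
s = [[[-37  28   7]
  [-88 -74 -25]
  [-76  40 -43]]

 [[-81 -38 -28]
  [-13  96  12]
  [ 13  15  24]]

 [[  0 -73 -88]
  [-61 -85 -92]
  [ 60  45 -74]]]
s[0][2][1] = 40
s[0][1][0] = -88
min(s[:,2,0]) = -76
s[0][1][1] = -74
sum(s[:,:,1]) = -46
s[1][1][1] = 96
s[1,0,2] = -28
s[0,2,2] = -43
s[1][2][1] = 15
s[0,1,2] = -25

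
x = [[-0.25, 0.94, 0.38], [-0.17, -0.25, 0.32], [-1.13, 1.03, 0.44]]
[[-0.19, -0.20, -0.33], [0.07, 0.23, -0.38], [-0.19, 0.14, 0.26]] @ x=[[0.45, -0.47, -0.28],[0.37, -0.38, -0.07],[-0.27, 0.05, 0.09]]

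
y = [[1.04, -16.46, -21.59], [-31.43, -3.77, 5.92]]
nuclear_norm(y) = 59.28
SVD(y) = [[-0.29,0.96], [0.96,0.29]] @ diag([32.6589890163404, 26.620216686393768]) @ [[-0.93,  0.03,  0.36], [-0.3,  -0.63,  -0.71]]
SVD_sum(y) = [[8.73, -0.32, -3.41], [-29.13, 1.07, 11.37]] + [[-7.69, -16.14, -18.18], [-2.3, -4.84, -5.45]]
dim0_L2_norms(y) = [31.45, 16.89, 22.39]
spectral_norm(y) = 32.66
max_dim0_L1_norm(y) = 32.47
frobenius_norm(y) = 42.13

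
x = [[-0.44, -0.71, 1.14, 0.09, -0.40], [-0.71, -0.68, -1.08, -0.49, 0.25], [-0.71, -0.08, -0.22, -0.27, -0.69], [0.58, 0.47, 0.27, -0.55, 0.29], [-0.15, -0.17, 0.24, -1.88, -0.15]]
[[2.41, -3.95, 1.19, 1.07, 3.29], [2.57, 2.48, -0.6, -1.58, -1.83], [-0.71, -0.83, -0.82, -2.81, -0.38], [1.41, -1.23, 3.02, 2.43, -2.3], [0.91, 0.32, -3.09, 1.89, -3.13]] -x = [[2.85, -3.24, 0.05, 0.98, 3.69], [3.28, 3.16, 0.48, -1.09, -2.08], [0.0, -0.75, -0.60, -2.54, 0.31], [0.83, -1.70, 2.75, 2.98, -2.59], [1.06, 0.49, -3.33, 3.77, -2.98]]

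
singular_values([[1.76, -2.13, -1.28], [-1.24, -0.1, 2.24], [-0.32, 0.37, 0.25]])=[3.64, 1.71, 0.0]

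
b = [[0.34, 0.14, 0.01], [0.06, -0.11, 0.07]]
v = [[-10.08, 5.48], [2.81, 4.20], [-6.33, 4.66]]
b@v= [[-3.10,2.5],  [-1.36,0.19]]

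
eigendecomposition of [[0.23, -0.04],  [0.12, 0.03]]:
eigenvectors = [[0.82, 0.23], [0.57, 0.97]]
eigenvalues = [0.2, 0.06]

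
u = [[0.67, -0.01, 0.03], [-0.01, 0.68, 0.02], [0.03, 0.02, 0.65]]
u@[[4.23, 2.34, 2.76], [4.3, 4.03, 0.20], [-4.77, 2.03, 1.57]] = [[2.65, 1.59, 1.89], [2.79, 2.76, 0.14], [-2.89, 1.47, 1.11]]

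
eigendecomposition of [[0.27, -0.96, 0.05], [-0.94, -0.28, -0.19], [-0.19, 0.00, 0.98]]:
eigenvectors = [[(-0.6+0j), (-0.02-0.57j), -0.02+0.57j], [(-0.8+0j), -0.04+0.43j, (-0.04-0.43j)], [(-0.06+0j), 0.70+0.00j, (0.7-0j)]]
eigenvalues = [(-1+0j), (0.99+0.15j), (0.99-0.15j)]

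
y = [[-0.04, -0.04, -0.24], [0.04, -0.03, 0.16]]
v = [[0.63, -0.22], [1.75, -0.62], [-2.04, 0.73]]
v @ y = [[-0.03, -0.02, -0.19], [-0.09, -0.05, -0.52], [0.11, 0.06, 0.61]]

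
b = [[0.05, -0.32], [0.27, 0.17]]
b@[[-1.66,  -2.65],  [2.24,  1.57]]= [[-0.8, -0.63], [-0.07, -0.45]]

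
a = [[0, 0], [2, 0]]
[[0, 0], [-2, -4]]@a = [[0, 0], [-8, 0]]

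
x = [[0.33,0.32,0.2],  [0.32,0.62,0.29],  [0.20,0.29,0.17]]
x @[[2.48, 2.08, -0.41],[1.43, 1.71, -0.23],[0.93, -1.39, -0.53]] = [[1.46, 0.96, -0.31],[1.95, 1.32, -0.43],[1.07, 0.68, -0.24]]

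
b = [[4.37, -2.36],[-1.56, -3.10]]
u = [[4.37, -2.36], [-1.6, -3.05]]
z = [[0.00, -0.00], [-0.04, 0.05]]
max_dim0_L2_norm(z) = 0.05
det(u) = -17.10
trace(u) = 1.32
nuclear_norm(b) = 8.44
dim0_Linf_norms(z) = [0.04, 0.05]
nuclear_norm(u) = 8.41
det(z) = 0.00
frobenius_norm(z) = 0.06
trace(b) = 1.27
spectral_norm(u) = 4.97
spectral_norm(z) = 0.06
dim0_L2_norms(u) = [4.65, 3.86]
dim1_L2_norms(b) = [4.97, 3.47]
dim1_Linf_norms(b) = [4.37, 3.1]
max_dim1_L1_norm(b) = 6.73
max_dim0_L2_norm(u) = 4.65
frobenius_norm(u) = 6.04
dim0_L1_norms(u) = [5.97, 5.41]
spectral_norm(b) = 4.97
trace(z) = 0.05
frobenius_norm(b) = 6.06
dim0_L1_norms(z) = [0.04, 0.05]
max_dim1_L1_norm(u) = 6.73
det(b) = -17.23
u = z + b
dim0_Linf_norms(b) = [4.37, 3.1]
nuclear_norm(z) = 0.06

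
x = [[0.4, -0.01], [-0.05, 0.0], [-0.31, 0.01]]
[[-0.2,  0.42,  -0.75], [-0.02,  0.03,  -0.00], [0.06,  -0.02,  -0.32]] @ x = [[0.13, -0.01], [-0.01, 0.0], [0.12, -0.00]]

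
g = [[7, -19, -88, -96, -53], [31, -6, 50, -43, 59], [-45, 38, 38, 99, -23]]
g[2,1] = 38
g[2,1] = 38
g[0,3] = -96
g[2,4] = -23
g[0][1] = -19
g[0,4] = -53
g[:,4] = [-53, 59, -23]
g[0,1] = -19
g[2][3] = 99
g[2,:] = [-45, 38, 38, 99, -23]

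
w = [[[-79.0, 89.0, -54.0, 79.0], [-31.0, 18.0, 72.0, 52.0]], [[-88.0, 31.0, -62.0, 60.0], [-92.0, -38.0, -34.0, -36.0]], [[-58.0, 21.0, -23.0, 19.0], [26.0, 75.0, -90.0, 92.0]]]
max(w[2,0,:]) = 21.0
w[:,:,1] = [[89.0, 18.0], [31.0, -38.0], [21.0, 75.0]]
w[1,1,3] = -36.0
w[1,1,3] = -36.0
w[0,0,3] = 79.0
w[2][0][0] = -58.0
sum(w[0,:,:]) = 146.0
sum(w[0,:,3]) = 131.0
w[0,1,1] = 18.0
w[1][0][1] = 31.0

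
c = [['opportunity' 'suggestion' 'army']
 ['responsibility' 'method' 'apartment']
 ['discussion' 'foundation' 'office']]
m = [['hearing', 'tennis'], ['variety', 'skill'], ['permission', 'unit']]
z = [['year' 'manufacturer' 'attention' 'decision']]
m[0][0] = 'hearing'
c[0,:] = ['opportunity', 'suggestion', 'army']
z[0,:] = ['year', 'manufacturer', 'attention', 'decision']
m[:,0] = ['hearing', 'variety', 'permission']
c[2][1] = 'foundation'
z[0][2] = 'attention'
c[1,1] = 'method'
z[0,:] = ['year', 'manufacturer', 'attention', 'decision']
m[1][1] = 'skill'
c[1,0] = 'responsibility'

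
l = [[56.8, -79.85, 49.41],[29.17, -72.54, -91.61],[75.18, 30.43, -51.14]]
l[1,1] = -72.54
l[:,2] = [49.41, -91.61, -51.14]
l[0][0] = 56.8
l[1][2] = -91.61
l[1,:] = [29.17, -72.54, -91.61]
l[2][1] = 30.43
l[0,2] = 49.41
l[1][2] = -91.61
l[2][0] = 75.18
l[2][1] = 30.43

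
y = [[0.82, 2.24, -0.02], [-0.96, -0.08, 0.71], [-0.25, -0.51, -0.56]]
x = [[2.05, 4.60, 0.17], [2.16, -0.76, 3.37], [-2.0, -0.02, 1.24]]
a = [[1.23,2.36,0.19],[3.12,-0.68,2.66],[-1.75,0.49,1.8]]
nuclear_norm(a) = 9.32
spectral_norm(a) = 4.25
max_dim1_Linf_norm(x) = 4.6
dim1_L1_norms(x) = [6.82, 6.29, 3.26]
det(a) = -27.28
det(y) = -1.28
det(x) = -45.38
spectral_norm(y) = 2.49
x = y + a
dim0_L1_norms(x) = [6.21, 5.38, 4.78]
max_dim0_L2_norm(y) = 2.3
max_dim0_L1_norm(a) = 6.1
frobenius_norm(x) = 6.89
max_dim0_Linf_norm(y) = 2.24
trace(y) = 0.18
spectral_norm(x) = 5.14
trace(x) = 2.53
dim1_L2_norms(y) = [2.39, 1.2, 0.8]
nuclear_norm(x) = 11.37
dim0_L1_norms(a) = [6.1, 3.53, 4.65]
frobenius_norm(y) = 2.79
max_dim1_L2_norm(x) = 5.04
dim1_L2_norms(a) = [2.67, 4.16, 2.56]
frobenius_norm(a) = 5.56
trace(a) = 2.35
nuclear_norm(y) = 4.10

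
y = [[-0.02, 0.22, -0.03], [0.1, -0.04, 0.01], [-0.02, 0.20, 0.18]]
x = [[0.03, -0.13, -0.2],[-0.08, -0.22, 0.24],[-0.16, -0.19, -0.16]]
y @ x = [[-0.01, -0.04, 0.06], [0.00, -0.01, -0.03], [-0.05, -0.08, 0.02]]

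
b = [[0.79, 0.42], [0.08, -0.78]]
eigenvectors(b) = [[1.00, -0.26], [0.05, 0.97]]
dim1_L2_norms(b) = [0.89, 0.78]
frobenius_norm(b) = 1.19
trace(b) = 0.01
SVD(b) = [[-0.82, 0.58], [0.58, 0.82]] @ diag([0.9939211936132158, 0.6537741665793169]) @ [[-0.60, -0.80],[0.8, -0.6]]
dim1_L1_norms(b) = [1.21, 0.86]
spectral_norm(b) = 0.99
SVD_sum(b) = [[0.49,0.65], [-0.35,-0.46]] + [[0.30, -0.23], [0.43, -0.32]]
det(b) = -0.65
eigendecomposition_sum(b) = [[0.80, 0.21], [0.04, 0.01]] + [[-0.01, 0.21],  [0.04, -0.79]]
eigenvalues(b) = [0.81, -0.8]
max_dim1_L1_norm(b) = 1.21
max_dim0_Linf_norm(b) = 0.79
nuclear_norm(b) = 1.65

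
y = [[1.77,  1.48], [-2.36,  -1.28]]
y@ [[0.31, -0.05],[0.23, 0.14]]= [[0.89, 0.12], [-1.03, -0.06]]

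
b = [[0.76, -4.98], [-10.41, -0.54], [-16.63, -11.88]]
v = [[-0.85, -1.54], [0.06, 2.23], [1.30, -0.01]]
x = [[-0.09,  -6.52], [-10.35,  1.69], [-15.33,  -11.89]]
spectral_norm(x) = 21.15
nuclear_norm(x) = 30.19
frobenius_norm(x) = 23.00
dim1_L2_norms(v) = [1.76, 2.23, 1.3]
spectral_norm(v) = 2.78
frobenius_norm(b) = 23.49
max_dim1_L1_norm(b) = 28.51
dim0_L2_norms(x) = [18.5, 13.67]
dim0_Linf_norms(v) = [1.3, 2.23]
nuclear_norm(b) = 29.39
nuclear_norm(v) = 4.21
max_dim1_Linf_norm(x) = 15.33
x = v + b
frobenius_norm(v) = 3.12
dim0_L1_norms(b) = [27.8, 17.4]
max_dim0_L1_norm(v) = 3.78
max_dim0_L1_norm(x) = 25.77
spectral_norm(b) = 22.44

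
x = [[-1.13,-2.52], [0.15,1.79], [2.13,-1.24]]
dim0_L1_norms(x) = [3.41, 5.55]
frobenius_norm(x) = 4.11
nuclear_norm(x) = 5.74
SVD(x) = [[0.78, 0.37],[-0.54, 0.0],[0.31, -0.93]] @ diag([3.3368646894347567, 2.4070176659932274]) @ [[-0.09, -1.00],[-1.0, 0.09]]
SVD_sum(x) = [[-0.23, -2.60], [0.16, 1.79], [-0.09, -1.04]] + [[-0.90, 0.08], [-0.01, 0.00], [2.22, -0.20]]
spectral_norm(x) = 3.34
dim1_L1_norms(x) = [3.65, 1.94, 3.37]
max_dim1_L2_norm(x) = 2.76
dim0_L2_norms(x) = [2.42, 3.33]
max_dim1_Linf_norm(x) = 2.52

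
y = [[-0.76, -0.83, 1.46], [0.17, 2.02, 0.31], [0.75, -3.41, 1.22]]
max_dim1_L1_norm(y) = 5.38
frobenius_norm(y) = 4.61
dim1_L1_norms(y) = [3.05, 2.5, 5.38]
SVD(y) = [[0.28, 0.89, -0.37], [-0.42, 0.45, 0.78], [0.86, -0.06, 0.5]] @ diag([4.2546903108204805, 1.5574855840065431, 0.8685326790755288]) @ [[0.09, -0.95, 0.31], [-0.41, 0.25, 0.88], [0.91, 0.2, 0.37]]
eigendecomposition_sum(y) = [[-1.03+0.00j, 0.34+0.00j, 0.57+0.00j], [0.02-0.00j, -0.01-0.00j, -0.01-0.00j], [(0.35-0j), -0.11-0.00j, (-0.19-0j)]] + [[(0.14+0.11j), (-0.58+1.55j), 0.44+0.24j], [0.07-0.09j, (1.01+0.4j), 0.16-0.29j], [(0.2+0.25j), (-1.65+2.56j), (0.71+0.6j)]] + [[(0.14-0.11j), (-0.58-1.55j), 0.44-0.24j], [0.07+0.09j, 1.01-0.40j, 0.16+0.29j], [(0.2-0.25j), -1.65-2.56j, 0.71-0.60j]]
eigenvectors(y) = [[0.95+0.00j, -0.45+0.10j, (-0.45-0.1j)],  [(-0.02+0j), 0.06+0.29j, (0.06-0.29j)],  [-0.32+0.00j, -0.84+0.00j, (-0.84-0j)]]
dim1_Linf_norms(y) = [1.46, 2.02, 3.41]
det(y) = -5.76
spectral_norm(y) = 4.25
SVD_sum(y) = [[0.10, -1.11, 0.37], [-0.15, 1.70, -0.56], [0.32, -3.47, 1.14]] + [[-0.57,0.35,1.21], [-0.29,0.18,0.62], [0.04,-0.02,-0.08]] + [[-0.29,-0.06,-0.12], [0.62,0.14,0.25], [0.39,0.09,0.16]]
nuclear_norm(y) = 6.68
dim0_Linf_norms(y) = [0.76, 3.41, 1.46]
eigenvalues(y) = [(-1.23+0j), (1.86+1.11j), (1.86-1.11j)]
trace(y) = 2.48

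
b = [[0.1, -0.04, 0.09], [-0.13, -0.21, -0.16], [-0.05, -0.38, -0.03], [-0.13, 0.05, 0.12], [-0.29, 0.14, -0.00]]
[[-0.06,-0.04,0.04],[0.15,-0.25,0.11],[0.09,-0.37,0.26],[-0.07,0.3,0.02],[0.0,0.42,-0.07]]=b @ [[-0.1, -0.96, -0.11], [-0.18, 1.01, -0.70], [-0.64, 1.04, 0.30]]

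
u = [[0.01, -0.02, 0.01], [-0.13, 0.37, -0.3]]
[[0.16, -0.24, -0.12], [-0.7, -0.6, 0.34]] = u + [[0.15, -0.22, -0.13], [-0.57, -0.97, 0.64]]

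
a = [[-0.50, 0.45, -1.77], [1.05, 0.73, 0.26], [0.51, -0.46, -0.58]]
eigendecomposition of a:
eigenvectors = [[-0.39+0.00j, (0.74+0j), (0.74-0j)], [-0.91+0.00j, (-0.39-0.2j), -0.39+0.20j], [0.13+0.00j, (0.01-0.51j), (0.01+0.51j)]]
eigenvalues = [(1.14+0j), (-0.75+1.09j), (-0.75-1.09j)]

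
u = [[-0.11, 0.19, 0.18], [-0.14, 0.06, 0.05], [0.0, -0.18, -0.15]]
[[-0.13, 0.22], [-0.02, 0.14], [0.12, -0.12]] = u@ [[-0.11, -0.75],[-0.04, 0.08],[-0.76, 0.70]]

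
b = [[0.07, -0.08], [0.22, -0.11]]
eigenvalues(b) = [(-0.02+0.1j), (-0.02-0.1j)]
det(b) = 0.01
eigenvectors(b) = [[0.35+0.38j, 0.35-0.38j], [(0.86+0j), 0.86-0.00j]]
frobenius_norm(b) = 0.27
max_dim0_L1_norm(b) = 0.29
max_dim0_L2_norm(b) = 0.23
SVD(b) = [[-0.38, -0.93], [-0.93, 0.38]] @ diag([0.26534500201412936, 0.037309916994301764]) @ [[-0.87, 0.5], [0.50, 0.87]]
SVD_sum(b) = [[0.09, -0.05], [0.21, -0.12]] + [[-0.02, -0.03], [0.01, 0.01]]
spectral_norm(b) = 0.27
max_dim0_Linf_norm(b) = 0.22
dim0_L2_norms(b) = [0.23, 0.14]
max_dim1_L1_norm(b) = 0.33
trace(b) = -0.04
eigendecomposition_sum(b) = [[0.03+0.06j, (-0.04-0.01j)], [(0.11+0.02j), (-0.06+0.04j)]] + [[0.03-0.06j, (-0.04+0.01j)], [0.11-0.02j, -0.05-0.04j]]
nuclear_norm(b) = 0.30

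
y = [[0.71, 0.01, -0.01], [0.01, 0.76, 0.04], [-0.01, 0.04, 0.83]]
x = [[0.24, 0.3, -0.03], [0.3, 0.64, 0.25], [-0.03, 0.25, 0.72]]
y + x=[[0.95, 0.31, -0.04],[0.31, 1.4, 0.29],[-0.04, 0.29, 1.55]]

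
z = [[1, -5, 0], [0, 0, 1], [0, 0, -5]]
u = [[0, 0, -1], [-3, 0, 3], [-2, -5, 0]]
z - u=[[1, -5, 1], [3, 0, -2], [2, 5, -5]]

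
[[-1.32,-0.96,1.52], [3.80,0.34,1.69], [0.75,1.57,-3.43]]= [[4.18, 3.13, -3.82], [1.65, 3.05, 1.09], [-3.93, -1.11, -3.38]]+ [[-5.5, -4.09, 5.34], [2.15, -2.71, 0.60], [4.68, 2.68, -0.05]]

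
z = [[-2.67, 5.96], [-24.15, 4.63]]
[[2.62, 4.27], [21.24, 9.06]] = z @ [[-0.87, -0.26],[0.05, 0.6]]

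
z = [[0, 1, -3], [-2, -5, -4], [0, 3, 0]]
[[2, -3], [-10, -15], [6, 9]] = z @ [[0, -4], [2, 3], [0, 2]]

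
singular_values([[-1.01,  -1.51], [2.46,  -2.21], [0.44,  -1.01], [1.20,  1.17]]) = [3.48, 2.48]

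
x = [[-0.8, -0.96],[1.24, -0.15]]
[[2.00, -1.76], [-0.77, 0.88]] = x @ [[-0.79, 0.85], [-1.42, 1.13]]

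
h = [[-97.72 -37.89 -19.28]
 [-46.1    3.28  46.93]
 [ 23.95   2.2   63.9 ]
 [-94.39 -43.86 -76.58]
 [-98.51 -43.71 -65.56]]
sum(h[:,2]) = -50.59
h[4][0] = -98.51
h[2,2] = 63.9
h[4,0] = -98.51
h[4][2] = -65.56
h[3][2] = -76.58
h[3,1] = -43.86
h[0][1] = -37.89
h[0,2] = -19.28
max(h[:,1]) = 3.28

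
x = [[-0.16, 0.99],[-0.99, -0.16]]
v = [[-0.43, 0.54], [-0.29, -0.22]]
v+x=[[-0.59, 1.53], [-1.28, -0.38]]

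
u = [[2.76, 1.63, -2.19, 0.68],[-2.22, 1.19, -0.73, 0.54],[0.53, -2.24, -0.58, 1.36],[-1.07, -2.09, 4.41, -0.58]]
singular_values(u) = [6.14, 3.35, 2.44, 0.8]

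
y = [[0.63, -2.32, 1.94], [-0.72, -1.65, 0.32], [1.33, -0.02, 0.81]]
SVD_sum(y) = [[0.49,-2.45,1.81], [0.22,-1.10,0.81], [0.11,-0.56,0.41]] + [[0.18, 0.09, 0.08],[-1.00, -0.50, -0.41],[1.16, 0.58, 0.48]] + [[-0.04, 0.03, 0.06],[0.06, -0.05, -0.08],[0.06, -0.05, -0.08]]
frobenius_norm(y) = 3.91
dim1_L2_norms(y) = [3.09, 1.83, 1.56]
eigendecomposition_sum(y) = [[1.28,-0.73,1.36], [-0.14,0.08,-0.15], [1.03,-0.59,1.1]] + [[-0.04, 0.07, 0.06], [0.03, -0.05, -0.05], [0.06, -0.09, -0.09]] + [[-0.6, -1.66, 0.52], [-0.61, -1.68, 0.52], [0.24, 0.66, -0.21]]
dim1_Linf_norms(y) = [2.32, 1.65, 1.33]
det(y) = 1.11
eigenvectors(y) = [[-0.77,0.54,0.68],[0.09,-0.42,0.68],[-0.63,-0.73,-0.27]]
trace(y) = -0.21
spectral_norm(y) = 3.45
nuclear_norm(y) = 5.46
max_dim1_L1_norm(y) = 4.89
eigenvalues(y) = [2.46, -0.18, -2.49]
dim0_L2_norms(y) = [1.64, 2.85, 2.13]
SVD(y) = [[-0.89, 0.12, -0.43],[-0.4, -0.65, 0.65],[-0.2, 0.75, 0.63]] @ diag([3.4492430216691496, 1.8395351902923018, 0.17445016807943636]) @ [[-0.16, 0.79, -0.59], [0.84, 0.42, 0.34], [0.52, -0.44, -0.73]]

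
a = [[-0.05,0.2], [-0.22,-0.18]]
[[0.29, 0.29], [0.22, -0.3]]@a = [[-0.08, 0.01], [0.05, 0.10]]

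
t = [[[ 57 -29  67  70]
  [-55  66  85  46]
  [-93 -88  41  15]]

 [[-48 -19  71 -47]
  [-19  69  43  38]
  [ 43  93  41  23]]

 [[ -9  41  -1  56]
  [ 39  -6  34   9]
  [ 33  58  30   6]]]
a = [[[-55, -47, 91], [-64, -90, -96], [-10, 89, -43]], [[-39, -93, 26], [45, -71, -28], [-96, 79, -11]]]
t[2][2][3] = 6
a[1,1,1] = -71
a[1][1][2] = -28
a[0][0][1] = -47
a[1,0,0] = -39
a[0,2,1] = 89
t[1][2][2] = 41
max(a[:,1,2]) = -28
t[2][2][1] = 58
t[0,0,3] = 70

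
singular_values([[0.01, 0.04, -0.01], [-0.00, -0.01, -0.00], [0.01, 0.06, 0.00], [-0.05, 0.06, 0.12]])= [0.15, 0.07, 0.0]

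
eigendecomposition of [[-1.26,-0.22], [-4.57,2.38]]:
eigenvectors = [[-0.65, 0.06], [-0.76, -1.00]]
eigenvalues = [-1.52, 2.64]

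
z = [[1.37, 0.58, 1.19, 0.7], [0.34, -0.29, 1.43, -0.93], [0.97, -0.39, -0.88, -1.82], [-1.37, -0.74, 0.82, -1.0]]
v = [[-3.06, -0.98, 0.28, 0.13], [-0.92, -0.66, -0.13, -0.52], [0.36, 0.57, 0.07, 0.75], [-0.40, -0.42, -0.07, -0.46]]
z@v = [[-4.58, -1.34, 0.34, 0.45], [0.11, 1.06, 0.30, 1.70], [-2.20, -0.43, 0.39, 0.51], [5.57, 2.72, -0.16, 1.28]]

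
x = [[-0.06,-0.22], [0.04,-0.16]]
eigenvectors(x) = [[0.92+0.00j, (0.92-0j)], [0.21-0.33j, (0.21+0.33j)]]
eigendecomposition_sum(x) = [[(-0.03+0.07j), (-0.11-0.15j)], [0.02+0.03j, -0.08+0.01j]] + [[(-0.03-0.07j),(-0.11+0.15j)],[(0.02-0.03j),-0.08-0.01j]]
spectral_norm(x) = 0.27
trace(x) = -0.22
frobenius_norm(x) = 0.28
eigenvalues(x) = [(-0.11+0.08j), (-0.11-0.08j)]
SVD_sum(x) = [[-0.02, -0.22], [-0.02, -0.15]] + [[-0.04, 0.00],[0.06, -0.01]]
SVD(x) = [[0.82, 0.57],[0.57, -0.82]] @ diag([0.273250165069134, 0.067337562249394]) @ [[-0.1, -1.0],[-1.0, 0.1]]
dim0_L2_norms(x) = [0.07, 0.27]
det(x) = 0.02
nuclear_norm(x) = 0.34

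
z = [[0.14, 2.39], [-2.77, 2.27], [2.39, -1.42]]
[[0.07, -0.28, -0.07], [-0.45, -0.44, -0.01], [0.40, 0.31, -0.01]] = z@ [[0.18, 0.06, -0.02], [0.02, -0.12, -0.03]]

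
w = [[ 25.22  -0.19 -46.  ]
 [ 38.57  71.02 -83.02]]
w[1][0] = 38.57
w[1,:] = [38.57, 71.02, -83.02]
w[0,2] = -46.0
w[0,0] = 25.22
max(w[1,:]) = 71.02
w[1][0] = 38.57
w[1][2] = -83.02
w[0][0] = 25.22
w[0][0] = 25.22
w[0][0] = 25.22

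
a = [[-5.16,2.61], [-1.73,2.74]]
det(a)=-9.623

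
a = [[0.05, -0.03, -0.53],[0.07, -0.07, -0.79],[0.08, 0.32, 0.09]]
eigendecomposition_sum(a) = [[(-0+0j), 0j, 0j], [0.00-0.00j, (-0-0j), -0.00-0.00j], [-0.00+0.00j, 0.00+0.00j, 0.00+0.00j]] + [[(0.03+0.04j), -0.02+0.16j, (-0.27+0.03j)],[(0.03+0.06j), -0.03+0.23j, (-0.39+0.02j)],[(0.04-0.03j), (0.16+0.01j), 0.04+0.27j]] + [[0.03-0.04j, (-0.02-0.16j), (-0.27-0.03j)], [0.03-0.06j, -0.03-0.23j, (-0.39-0.02j)], [0.04+0.03j, (0.16-0.01j), 0.04-0.27j]]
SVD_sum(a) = [[0.04, -0.06, -0.53], [0.06, -0.09, -0.79], [-0.01, 0.01, 0.12]] + [[0.01,  0.03,  -0.00], [0.01,  0.02,  -0.00], [0.09,  0.31,  -0.03]] + [[-0.0, 0.00, -0.0],[0.00, -0.00, 0.0],[0.00, -0.00, 0.00]]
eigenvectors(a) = [[-0.96+0.00j, -0.48+0.03j, -0.48-0.03j],[0.27+0.00j, (-0.72+0j), -0.72-0.00j],[-0.11+0.00j, 0.05+0.49j, (0.05-0.49j)]]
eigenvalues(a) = [(-0+0j), (0.04+0.54j), (0.04-0.54j)]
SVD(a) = [[-0.55, 0.11, -0.83], [-0.82, 0.08, 0.56], [0.13, 0.99, 0.04]] @ diag([0.9648581800380158, 0.32271781071853445, 0.0013809629842466706]) @ [[-0.08, 0.12, 0.99], [0.28, 0.96, -0.09], [0.96, -0.27, 0.11]]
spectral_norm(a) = 0.96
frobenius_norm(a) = 1.02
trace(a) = 0.07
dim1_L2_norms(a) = [0.53, 0.8, 0.34]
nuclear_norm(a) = 1.29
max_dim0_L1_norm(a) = 1.41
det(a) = -0.00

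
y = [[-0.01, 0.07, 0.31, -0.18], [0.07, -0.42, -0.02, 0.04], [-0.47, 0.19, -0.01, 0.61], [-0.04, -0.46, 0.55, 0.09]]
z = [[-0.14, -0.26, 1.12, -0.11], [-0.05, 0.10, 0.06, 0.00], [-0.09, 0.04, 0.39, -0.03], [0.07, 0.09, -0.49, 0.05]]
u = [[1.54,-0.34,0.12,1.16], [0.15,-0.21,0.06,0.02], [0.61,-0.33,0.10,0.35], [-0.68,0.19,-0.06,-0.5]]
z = u @ y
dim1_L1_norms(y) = [0.57, 0.55, 1.28, 1.14]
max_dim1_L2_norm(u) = 1.96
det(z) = -0.00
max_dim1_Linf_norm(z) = 1.12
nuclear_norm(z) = 1.51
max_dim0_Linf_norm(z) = 1.12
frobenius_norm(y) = 1.21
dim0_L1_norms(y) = [0.59, 1.14, 0.89, 0.92]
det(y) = -0.01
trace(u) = 0.93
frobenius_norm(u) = 2.30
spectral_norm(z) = 1.33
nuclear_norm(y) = 2.08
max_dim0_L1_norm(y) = 1.14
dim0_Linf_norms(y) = [0.47, 0.46, 0.55, 0.61]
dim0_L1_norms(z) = [0.35, 0.49, 2.06, 0.19]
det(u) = -0.00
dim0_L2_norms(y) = [0.48, 0.65, 0.63, 0.64]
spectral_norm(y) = 0.84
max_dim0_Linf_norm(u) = 1.54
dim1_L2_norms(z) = [1.16, 0.13, 0.4, 0.51]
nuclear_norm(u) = 2.58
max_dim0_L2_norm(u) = 1.8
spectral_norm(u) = 2.28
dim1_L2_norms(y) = [0.37, 0.43, 0.79, 0.72]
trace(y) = -0.35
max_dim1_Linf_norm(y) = 0.61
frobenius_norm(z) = 1.34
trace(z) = 0.40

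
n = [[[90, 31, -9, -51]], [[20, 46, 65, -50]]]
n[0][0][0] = 90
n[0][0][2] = -9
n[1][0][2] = 65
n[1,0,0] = 20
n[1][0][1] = 46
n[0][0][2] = -9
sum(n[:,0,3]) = -101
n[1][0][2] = 65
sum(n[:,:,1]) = 77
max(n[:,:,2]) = 65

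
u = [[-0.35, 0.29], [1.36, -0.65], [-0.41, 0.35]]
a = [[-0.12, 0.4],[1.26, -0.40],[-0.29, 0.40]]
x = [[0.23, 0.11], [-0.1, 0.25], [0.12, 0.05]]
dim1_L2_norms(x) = [0.25, 0.27, 0.13]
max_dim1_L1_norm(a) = 1.66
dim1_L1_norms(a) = [0.52, 1.66, 0.69]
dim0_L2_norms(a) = [1.3, 0.69]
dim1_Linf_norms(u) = [0.35, 1.36, 0.41]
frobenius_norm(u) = 1.66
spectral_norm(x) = 0.29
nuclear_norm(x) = 0.56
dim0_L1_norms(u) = [2.12, 1.29]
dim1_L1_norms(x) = [0.34, 0.35, 0.17]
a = x + u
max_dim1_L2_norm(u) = 1.51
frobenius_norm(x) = 0.39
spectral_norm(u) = 1.66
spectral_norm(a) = 1.41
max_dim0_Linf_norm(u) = 1.36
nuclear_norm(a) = 1.84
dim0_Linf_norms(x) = [0.23, 0.25]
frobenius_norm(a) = 1.47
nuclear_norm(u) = 1.82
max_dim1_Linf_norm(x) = 0.25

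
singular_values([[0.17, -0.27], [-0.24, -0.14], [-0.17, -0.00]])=[0.35, 0.3]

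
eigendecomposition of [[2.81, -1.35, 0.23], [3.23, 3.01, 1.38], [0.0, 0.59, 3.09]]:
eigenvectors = [[(0.03-0.57j),(0.03+0.57j),(-0.36+0j)], [(-0.79+0j),-0.79-0.00j,0.27+0.00j], [0.03+0.24j,(0.03-0.24j),(0.89+0j)]]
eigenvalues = [(2.82+1.9j), (2.82-1.9j), (3.27+0j)]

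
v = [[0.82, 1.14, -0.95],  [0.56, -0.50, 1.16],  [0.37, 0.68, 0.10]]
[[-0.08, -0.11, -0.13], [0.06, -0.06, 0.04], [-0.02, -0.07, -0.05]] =v@ [[-0.01, -0.1, -0.04], [-0.03, -0.04, -0.06], [0.04, -0.02, 0.03]]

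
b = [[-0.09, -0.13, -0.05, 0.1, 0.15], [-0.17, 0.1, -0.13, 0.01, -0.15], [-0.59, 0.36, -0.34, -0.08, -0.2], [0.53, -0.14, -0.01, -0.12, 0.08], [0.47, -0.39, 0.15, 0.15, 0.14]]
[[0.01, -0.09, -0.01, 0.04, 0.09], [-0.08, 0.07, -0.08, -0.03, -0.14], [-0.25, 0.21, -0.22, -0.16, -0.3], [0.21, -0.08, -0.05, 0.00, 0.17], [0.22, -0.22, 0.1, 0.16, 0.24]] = b @ [[0.39, 0.01, -0.07, 0.13, 0.2],  [0.01, 0.53, -0.01, 0.02, -0.14],  [-0.07, -0.01, 0.70, 0.12, 0.03],  [0.13, 0.02, 0.12, 0.54, 0.02],  [0.20, -0.14, 0.03, 0.02, 0.6]]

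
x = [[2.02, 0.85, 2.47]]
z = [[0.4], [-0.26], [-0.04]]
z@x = [[0.81, 0.34, 0.99], [-0.53, -0.22, -0.64], [-0.08, -0.03, -0.1]]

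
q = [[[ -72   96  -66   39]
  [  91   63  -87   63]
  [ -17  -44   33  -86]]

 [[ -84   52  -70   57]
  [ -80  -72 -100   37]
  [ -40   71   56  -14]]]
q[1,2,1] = 71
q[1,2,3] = -14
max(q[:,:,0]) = 91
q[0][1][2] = -87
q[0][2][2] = 33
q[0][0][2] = -66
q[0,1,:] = [91, 63, -87, 63]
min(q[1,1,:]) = -100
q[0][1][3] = 63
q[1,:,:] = [[-84, 52, -70, 57], [-80, -72, -100, 37], [-40, 71, 56, -14]]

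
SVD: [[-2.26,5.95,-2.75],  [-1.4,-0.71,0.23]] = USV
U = [[-1.0,  0.04], [0.04,  1.00]]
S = [6.94, 1.57]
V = [[0.32, -0.86, 0.4], [-0.95, -0.31, 0.08]]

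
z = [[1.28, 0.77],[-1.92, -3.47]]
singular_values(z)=[4.18, 0.71]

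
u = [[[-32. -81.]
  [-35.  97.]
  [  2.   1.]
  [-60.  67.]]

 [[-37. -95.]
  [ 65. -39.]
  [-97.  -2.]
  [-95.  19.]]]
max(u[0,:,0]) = 2.0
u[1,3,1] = 19.0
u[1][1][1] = -39.0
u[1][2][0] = -97.0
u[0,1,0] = -35.0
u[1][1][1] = -39.0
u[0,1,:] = [-35.0, 97.0]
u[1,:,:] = [[-37.0, -95.0], [65.0, -39.0], [-97.0, -2.0], [-95.0, 19.0]]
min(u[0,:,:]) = -81.0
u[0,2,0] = 2.0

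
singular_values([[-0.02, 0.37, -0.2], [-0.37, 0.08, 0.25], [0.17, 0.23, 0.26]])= [0.46, 0.44, 0.35]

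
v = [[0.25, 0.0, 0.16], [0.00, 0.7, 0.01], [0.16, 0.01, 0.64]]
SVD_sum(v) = [[0.03, 0.12, 0.09], [0.12, 0.41, 0.33], [0.09, 0.33, 0.27]] + [[0.05, -0.12, 0.13], [-0.12, 0.29, -0.32], [0.13, -0.32, 0.35]] + [[0.17,0.0,-0.06], [0.0,0.0,-0.00], [-0.06,-0.0,0.02]]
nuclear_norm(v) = 1.59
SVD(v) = [[-0.22,  0.26,  -0.94],[-0.76,  -0.65,  -0.01],[-0.62,  0.71,  0.34]] @ diag([0.7081487954720532, 0.6891135451699341, 0.19273765935801274]) @ [[-0.22,-0.76,-0.62], [0.26,-0.65,0.71], [-0.94,-0.01,0.34]]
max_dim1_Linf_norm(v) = 0.7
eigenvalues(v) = [0.19, 0.69, 0.71]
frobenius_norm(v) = 1.01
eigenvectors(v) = [[0.94, -0.26, -0.22], [0.01, 0.65, -0.76], [-0.34, -0.71, -0.62]]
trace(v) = 1.59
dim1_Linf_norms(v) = [0.25, 0.7, 0.64]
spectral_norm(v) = 0.71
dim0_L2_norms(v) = [0.3, 0.7, 0.66]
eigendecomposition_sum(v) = [[0.17,0.0,-0.06], [0.00,0.00,-0.0], [-0.06,-0.00,0.02]] + [[0.05,-0.12,0.13], [-0.12,0.29,-0.32], [0.13,-0.32,0.35]] + [[0.03, 0.12, 0.09], [0.12, 0.41, 0.33], [0.09, 0.33, 0.27]]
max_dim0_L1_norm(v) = 0.81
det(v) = 0.09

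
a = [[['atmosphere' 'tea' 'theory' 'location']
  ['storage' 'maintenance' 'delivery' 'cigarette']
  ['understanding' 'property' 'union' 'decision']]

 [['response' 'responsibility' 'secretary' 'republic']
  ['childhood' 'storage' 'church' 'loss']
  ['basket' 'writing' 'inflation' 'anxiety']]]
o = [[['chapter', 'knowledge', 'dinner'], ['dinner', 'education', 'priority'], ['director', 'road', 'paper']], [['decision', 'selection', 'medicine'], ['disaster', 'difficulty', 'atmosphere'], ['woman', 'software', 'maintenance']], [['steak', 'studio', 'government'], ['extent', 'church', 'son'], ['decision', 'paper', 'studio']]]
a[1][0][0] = 'response'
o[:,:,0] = [['chapter', 'dinner', 'director'], ['decision', 'disaster', 'woman'], ['steak', 'extent', 'decision']]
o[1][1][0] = 'disaster'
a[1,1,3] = 'loss'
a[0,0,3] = 'location'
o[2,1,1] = 'church'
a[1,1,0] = 'childhood'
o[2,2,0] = 'decision'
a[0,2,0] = 'understanding'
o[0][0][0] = 'chapter'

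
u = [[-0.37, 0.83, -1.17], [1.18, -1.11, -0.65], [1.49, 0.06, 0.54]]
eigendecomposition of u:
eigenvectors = [[0.37+0.00j, (0.07-0.58j), 0.07+0.58j], [-0.91+0.00j, -0.02-0.43j, -0.02+0.43j], [-0.21+0.00j, -0.69+0.00j, (-0.69-0j)]]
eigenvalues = [(-1.74+0j), (0.4+1.28j), (0.4-1.28j)]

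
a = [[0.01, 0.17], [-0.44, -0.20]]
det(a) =0.073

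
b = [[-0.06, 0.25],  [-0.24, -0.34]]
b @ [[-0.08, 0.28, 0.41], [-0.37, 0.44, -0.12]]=[[-0.09,0.09,-0.05], [0.15,-0.22,-0.06]]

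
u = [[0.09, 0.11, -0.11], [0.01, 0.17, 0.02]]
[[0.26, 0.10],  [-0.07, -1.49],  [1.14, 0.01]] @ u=[[0.02, 0.05, -0.03], [-0.02, -0.26, -0.02], [0.10, 0.13, -0.13]]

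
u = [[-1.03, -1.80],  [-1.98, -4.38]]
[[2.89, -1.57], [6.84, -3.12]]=u@[[-0.38, 1.31], [-1.39, 0.12]]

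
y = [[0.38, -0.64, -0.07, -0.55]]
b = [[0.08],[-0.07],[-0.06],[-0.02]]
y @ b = [[0.09]]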